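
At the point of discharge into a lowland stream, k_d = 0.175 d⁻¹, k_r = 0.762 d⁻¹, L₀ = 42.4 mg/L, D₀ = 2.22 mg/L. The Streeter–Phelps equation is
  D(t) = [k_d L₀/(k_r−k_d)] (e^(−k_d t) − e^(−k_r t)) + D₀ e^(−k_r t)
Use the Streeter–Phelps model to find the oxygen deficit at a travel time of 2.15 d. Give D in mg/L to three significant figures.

k_d L₀/(k_r−k_d) = 0.175×42.4/(0.762−0.175) = 7.420/0.5870 = 12.64 mg/L.
e^(−k_d t) = e^(−0.175×2.150) = 0.6864; e^(−k_r t) = e^(−0.762×2.150) = 0.1943.
D = 12.64 × (0.6864 − 0.1943) + 2.22 × 0.1943 = 6.221 + 0.4314 = 6.652 mg/L.

D ≈ 6.65 mg/L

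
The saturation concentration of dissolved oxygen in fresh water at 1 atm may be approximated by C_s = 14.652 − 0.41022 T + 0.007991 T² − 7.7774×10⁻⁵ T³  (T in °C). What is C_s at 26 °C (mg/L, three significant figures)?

C_s ≈ 8.02 mg/L

C_s = 14.652 − 0.41022×26 + 0.007991×26² − 7.7774×10⁻⁵×26³ = 8.021 mg/L.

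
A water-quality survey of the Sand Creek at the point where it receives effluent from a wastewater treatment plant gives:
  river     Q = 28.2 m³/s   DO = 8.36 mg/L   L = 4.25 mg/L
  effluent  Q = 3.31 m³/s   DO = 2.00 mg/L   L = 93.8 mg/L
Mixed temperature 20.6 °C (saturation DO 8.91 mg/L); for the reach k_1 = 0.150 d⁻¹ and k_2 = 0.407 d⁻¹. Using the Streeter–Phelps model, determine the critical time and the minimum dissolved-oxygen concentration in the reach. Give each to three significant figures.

t_c ≈ 3.24 d; minimum DO ≈ 5.81 mg/L

Mixed DO = (28.2×8.36 + 3.31×2.00)/(28.2+3.31) = 242.4/31.51 = 7.692 mg/L.
Mixed L₀ = (28.2×4.25 + 3.31×93.8)/(31.51) = 430.3/31.51 = 13.66 mg/L.
Initial deficit D₀ = C_s − DO₀ = 8.91 − 7.692 = 1.218 mg/L.
t_c = (1/0.2570) ln[(0.407/0.150)(1 − 1.218×0.2570/(0.150×13.66))] = 3.891 × ln(2.299) = 3.239 d.
D_c = (0.150/0.407) × 13.66 × e^(−0.150×3.239) = 0.3686 × 13.66 × 0.6152 = 3.096 mg/L.
Minimum DO = 8.91 − 3.096 = 5.814 mg/L.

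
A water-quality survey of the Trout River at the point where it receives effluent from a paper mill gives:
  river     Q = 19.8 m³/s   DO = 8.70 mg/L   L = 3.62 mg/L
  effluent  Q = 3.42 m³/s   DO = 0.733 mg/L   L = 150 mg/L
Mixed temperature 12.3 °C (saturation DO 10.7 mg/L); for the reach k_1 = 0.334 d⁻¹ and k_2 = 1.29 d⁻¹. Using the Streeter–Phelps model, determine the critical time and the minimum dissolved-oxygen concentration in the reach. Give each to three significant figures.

Mixed DO = (19.8×8.70 + 3.42×0.733)/(19.8+3.42) = 174.8/23.22 = 7.527 mg/L.
Mixed L₀ = (19.8×3.62 + 3.42×150)/(23.22) = 584.7/23.22 = 25.18 mg/L.
Initial deficit D₀ = C_s − DO₀ = 10.7 − 7.527 = 3.173 mg/L.
t_c = (1/0.9560) ln[(1.29/0.334)(1 − 3.173×0.9560/(0.334×25.18))] = 1.046 × ln(2.469) = 0.9454 d.
D_c = (0.334/1.29) × 25.18 × e^(−0.334×0.9454) = 0.2589 × 25.18 × 0.7292 = 4.754 mg/L.
Minimum DO = 10.7 − 4.754 = 5.946 mg/L.

t_c ≈ 0.945 d; minimum DO ≈ 5.95 mg/L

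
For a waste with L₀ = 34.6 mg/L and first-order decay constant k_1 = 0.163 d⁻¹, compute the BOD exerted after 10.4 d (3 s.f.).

y ≈ 28.2 mg/L

y_t = L₀(1 − e^(−k_1 t)) = 34.6 × (1 − e^(−0.163×10.4))
= 34.6 × (1 − 0.1836) = 34.6 × 0.8164 = 28.25 mg/L.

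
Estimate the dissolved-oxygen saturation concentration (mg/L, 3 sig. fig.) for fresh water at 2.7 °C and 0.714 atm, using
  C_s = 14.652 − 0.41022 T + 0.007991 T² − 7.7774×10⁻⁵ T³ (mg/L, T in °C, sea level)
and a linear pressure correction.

At sea level: C_s = 14.652 − 0.41022×2.7 + 0.007991×2.7² − 7.7774×10⁻⁵×2.7³ = 13.60 mg/L.
Pressure correction: C_s' = 13.60 × 0.714 = 9.711 mg/L.

C_s ≈ 9.71 mg/L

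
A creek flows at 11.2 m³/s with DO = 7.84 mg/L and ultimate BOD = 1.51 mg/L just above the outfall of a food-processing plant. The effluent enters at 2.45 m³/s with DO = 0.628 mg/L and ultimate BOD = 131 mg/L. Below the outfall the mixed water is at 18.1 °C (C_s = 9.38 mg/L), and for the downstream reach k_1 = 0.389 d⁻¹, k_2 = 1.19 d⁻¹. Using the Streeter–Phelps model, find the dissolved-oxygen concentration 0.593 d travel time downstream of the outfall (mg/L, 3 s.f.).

DO ≈ 4.37 mg/L

Mixed DO = (11.2×7.84 + 2.45×0.628)/(11.2+2.45) = 89.35/13.65 = 6.546 mg/L.
Mixed L₀ = (11.2×1.51 + 2.45×131)/(13.65) = 337.9/13.65 = 24.75 mg/L.
Initial deficit D₀ = C_s − DO₀ = 9.38 − 6.546 = 2.834 mg/L.
D(0.593) = [0.389×24.75/(1.19−0.389)](e^(−0.389×0.593) − e^(−1.19×0.593)) + 2.834 e^(−1.19×0.593)
= 12.02 × (0.7940 − 0.4938) + 2.834 × 0.4938 = 5.008 mg/L.
DO = 9.38 − 5.008 = 4.372 mg/L.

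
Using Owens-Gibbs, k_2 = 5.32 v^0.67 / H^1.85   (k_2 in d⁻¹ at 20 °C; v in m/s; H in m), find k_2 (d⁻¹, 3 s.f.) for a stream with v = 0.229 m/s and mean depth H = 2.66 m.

k_2 ≈ 0.324 d⁻¹

k_2 = 5.32 × 0.229^0.67 / 2.66^1.85 = 5.32 × 0.3725 / 6.110 = 0.3243 d⁻¹.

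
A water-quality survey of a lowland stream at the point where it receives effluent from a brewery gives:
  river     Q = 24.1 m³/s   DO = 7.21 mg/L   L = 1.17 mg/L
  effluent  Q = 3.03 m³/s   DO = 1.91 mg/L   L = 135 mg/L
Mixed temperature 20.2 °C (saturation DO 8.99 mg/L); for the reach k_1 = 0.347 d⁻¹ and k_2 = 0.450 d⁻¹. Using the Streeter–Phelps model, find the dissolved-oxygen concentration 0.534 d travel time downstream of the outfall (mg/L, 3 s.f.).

DO ≈ 4.71 mg/L

Mixed DO = (24.1×7.21 + 3.03×1.91)/(24.1+3.03) = 179.5/27.13 = 6.618 mg/L.
Mixed L₀ = (24.1×1.17 + 3.03×135)/(27.13) = 437.2/27.13 = 16.12 mg/L.
Initial deficit D₀ = C_s − DO₀ = 8.99 − 6.618 = 2.372 mg/L.
D(0.534) = [0.347×16.12/(0.450−0.347)](e^(−0.347×0.534) − e^(−0.450×0.534)) + 2.372 e^(−0.450×0.534)
= 54.30 × (0.8309 − 0.7864) + 2.372 × 0.7864 = 4.280 mg/L.
DO = 8.99 − 4.280 = 4.710 mg/L.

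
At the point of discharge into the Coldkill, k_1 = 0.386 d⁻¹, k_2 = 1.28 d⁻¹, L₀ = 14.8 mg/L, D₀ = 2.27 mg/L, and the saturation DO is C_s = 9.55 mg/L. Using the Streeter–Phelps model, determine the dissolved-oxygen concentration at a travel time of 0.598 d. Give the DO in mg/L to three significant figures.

k_1 L₀/(k_2−k_1) = 0.386×14.8/(1.28−0.386) = 5.713/0.8940 = 6.390 mg/L.
e^(−k_1 t) = e^(−0.386×0.5980) = 0.7939; e^(−k_2 t) = e^(−1.28×0.5980) = 0.4651.
D = 6.390 × (0.7939 − 0.4651) + 2.27 × 0.4651 = 2.101 + 1.056 = 3.157 mg/L.
DO = C_s − D = 9.55 − 3.157 = 6.393 mg/L.

DO ≈ 6.39 mg/L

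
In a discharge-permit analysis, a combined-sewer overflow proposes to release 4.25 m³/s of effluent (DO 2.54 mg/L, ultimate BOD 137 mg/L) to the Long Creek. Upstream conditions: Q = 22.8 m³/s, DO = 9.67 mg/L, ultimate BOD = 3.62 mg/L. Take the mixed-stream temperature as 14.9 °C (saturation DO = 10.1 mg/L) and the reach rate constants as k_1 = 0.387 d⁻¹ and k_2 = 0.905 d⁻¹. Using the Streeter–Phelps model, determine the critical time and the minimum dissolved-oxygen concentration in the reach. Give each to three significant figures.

Mixed DO = (22.8×9.67 + 4.25×2.54)/(22.8+4.25) = 231.3/27.05 = 8.550 mg/L.
Mixed L₀ = (22.8×3.62 + 4.25×137)/(27.05) = 664.8/27.05 = 24.58 mg/L.
Initial deficit D₀ = C_s − DO₀ = 10.1 − 8.550 = 1.550 mg/L.
t_c = (1/0.5180) ln[(0.905/0.387)(1 − 1.550×0.5180/(0.387×24.58))] = 1.931 × ln(2.141) = 1.470 d.
D_c = (0.387/0.905) × 24.58 × e^(−0.387×1.470) = 0.4276 × 24.58 × 0.5662 = 5.951 mg/L.
Minimum DO = 10.1 − 5.951 = 4.149 mg/L.

t_c ≈ 1.47 d; minimum DO ≈ 4.15 mg/L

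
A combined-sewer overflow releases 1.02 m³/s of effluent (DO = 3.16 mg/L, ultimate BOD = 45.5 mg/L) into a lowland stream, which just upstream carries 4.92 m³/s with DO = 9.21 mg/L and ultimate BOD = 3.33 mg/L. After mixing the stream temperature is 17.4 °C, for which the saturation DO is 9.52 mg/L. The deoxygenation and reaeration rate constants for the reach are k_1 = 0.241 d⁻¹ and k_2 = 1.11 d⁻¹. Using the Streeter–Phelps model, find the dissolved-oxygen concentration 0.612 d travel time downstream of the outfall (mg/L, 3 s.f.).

Mixed DO = (4.92×9.21 + 1.02×3.16)/(4.92+1.02) = 48.54/5.940 = 8.171 mg/L.
Mixed L₀ = (4.92×3.33 + 1.02×45.5)/(5.940) = 62.79/5.940 = 10.57 mg/L.
Initial deficit D₀ = C_s − DO₀ = 9.52 − 8.171 = 1.349 mg/L.
D(0.612) = [0.241×10.57/(1.11−0.241)](e^(−0.241×0.612) − e^(−1.11×0.612)) + 1.349 e^(−1.11×0.612)
= 2.932 × (0.8629 − 0.5070) + 1.349 × 0.5070 = 1.727 mg/L.
DO = 9.52 − 1.727 = 7.793 mg/L.

DO ≈ 7.79 mg/L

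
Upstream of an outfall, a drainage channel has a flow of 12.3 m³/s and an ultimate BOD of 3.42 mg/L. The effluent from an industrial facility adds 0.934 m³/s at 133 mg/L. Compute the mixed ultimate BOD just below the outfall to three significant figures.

Flow-weighted mixing: C = (Q_r C_r + Q_w C_w)/(Q_r + Q_w)
= (12.3×3.42 + 0.934×133)/(12.3 + 0.934) = 166.3/13.23 = 12.57 mg/L.

12.6 mg/L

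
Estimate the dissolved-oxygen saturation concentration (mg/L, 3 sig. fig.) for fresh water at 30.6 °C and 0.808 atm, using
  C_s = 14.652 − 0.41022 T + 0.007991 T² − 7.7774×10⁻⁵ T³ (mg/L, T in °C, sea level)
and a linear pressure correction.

C_s ≈ 5.94 mg/L

At sea level: C_s = 14.652 − 0.41022×30.6 + 0.007991×30.6² − 7.7774×10⁻⁵×30.6³ = 7.353 mg/L.
Pressure correction: C_s' = 7.353 × 0.808 = 5.941 mg/L.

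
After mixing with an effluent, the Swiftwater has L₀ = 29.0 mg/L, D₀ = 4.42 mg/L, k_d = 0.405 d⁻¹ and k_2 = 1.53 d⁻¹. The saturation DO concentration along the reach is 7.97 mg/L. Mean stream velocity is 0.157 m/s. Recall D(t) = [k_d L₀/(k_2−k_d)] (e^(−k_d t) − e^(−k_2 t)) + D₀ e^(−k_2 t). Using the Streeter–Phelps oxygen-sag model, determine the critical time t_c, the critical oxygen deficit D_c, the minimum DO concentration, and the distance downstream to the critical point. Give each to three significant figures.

t_c ≈ 0.692 d; D_c ≈ 5.80 mg/L; min DO ≈ 2.17 mg/L; x_c ≈ 9.39 km

At the critical point dD/dt = 0, so k_d L₀ e^(−k_d t) = k_2 D. Substituting D(t) from the Streeter–Phelps equation and solving for t gives
t_c = ln[(k_2/k_d)(1 − D₀(k_2−k_d)/(k_d L₀))] / (k_2−k_d).
Here k_2−k_d = 1.125 d⁻¹ and 1 − D₀(k_2−k_d)/(k_d L₀) = 1 − 4.42×1.125/(0.405×29.0) = 0.5766, so
t_c = ln(3.778 × 0.5766) / 1.125 = 0.7786 / 1.125 = 0.6921 d.
L(t_c) = L₀ e^(−k_d t_c) = 29.0 × 0.7556 = 21.91 mg/L, and at the critical point k_2 D_c = k_d L, so D_c = (0.405/1.53) × 21.91 = 5.800 mg/L.
Minimum DO = C_s − D_c = 7.97 − 5.800 = 2.170 mg/L.
x_c = v t_c = 0.157 m/s × 0.6921 d × 86400 s/d = 9388 m ≈ 9.39 km.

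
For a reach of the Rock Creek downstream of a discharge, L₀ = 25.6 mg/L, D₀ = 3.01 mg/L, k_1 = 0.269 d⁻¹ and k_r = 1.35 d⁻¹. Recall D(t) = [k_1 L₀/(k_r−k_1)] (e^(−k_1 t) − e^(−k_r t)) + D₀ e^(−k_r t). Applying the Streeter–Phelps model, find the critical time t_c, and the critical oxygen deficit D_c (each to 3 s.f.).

With k_r/k_1 = 5.019 and 1 − D₀(k_r−k_1)/(k_1 L₀) = 0.5275,
t_c = ln(5.019 × 0.5275) / (1.35 − 0.269) = ln(2.647) / 1.081 = 0.9735/1.081 = 0.9006 d.
L(t_c) = L₀ e^(−k_1 t_c) = 25.6 × 0.7849 = 20.09 mg/L, and at the critical point k_r D_c = k_1 L, so D_c = (0.269/1.35) × 20.09 = 4.004 mg/L.

t_c ≈ 0.901 d; D_c ≈ 4.00 mg/L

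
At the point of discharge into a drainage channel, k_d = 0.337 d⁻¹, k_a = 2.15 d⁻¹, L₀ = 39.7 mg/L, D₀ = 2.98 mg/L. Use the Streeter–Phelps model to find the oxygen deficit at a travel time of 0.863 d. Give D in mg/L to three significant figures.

k_d L₀/(k_a−k_d) = 0.337×39.7/(2.15−0.337) = 13.38/1.813 = 7.379 mg/L.
e^(−k_d t) = e^(−0.337×0.8630) = 0.7476; e^(−k_a t) = e^(−2.15×0.8630) = 0.1564.
D = 7.379 × (0.7476 − 0.1564) + 2.98 × 0.1564 = 4.363 + 0.4660 = 4.829 mg/L.

D ≈ 4.83 mg/L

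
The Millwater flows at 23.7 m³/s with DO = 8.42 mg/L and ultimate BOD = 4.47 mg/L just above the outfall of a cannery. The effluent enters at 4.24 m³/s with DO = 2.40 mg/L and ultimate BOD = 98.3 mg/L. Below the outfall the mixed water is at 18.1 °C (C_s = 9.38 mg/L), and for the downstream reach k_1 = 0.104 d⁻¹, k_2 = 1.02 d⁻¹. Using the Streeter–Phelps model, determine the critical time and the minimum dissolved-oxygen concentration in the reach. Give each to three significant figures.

Mixed DO = (23.7×8.42 + 4.24×2.40)/(23.7+4.24) = 209.7/27.94 = 7.506 mg/L.
Mixed L₀ = (23.7×4.47 + 4.24×98.3)/(27.94) = 522.7/27.94 = 18.71 mg/L.
Initial deficit D₀ = C_s − DO₀ = 9.38 − 7.506 = 1.874 mg/L.
t_c = (1/0.9160) ln[(1.02/0.104)(1 − 1.874×0.9160/(0.104×18.71))] = 1.092 × ln(1.157) = 0.1593 d.
D_c = (0.104/1.02) × 18.71 × e^(−0.104×0.1593) = 0.1020 × 18.71 × 0.9836 = 1.876 mg/L.
Minimum DO = 9.38 − 1.876 = 7.504 mg/L.

t_c ≈ 0.159 d; minimum DO ≈ 7.50 mg/L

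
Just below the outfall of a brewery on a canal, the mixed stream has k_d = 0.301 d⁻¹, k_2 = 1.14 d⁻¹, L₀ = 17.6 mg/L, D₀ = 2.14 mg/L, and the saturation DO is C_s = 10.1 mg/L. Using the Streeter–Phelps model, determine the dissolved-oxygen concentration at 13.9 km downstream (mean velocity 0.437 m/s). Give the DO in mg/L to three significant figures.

Travel time t = x/v = 13.9 km / (0.437 m/s) = 13900 m / 0.437 m/s = 31810 s = 0.3681 d.
k_d L₀/(k_2−k_d) = 0.301×17.6/(1.14−0.301) = 5.298/0.8390 = 6.314 mg/L.
e^(−k_d t) = e^(−0.301×0.3681) = 0.8951; e^(−k_2 t) = e^(−1.14×0.3681) = 0.6573.
D = 6.314 × (0.8951 − 0.6573) + 2.14 × 0.6573 = 1.502 + 1.407 = 2.908 mg/L.
DO = C_s − D = 10.1 − 2.908 = 7.192 mg/L.

DO ≈ 7.19 mg/L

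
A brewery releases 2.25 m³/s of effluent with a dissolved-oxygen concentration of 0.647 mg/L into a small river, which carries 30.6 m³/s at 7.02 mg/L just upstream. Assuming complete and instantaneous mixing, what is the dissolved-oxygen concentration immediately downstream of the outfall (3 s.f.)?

6.58 mg/L

Flow-weighted mixing: C = (Q_r C_r + Q_w C_w)/(Q_r + Q_w)
= (30.6×7.02 + 2.25×0.647)/(30.6 + 2.25) = 216.3/32.85 = 6.583 mg/L.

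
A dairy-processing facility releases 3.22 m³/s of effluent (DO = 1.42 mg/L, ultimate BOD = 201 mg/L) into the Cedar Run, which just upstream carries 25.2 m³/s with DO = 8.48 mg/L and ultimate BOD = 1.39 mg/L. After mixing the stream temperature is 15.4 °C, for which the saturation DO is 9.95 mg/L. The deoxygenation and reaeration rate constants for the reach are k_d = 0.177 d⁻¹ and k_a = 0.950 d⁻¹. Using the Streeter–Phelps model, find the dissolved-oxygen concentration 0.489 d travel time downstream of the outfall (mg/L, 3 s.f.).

DO ≈ 6.94 mg/L

Mixed DO = (25.2×8.48 + 3.22×1.42)/(25.2+3.22) = 218.3/28.42 = 7.680 mg/L.
Mixed L₀ = (25.2×1.39 + 3.22×201)/(28.42) = 682.2/28.42 = 24.01 mg/L.
Initial deficit D₀ = C_s − DO₀ = 9.95 − 7.680 = 2.270 mg/L.
D(0.489) = [0.177×24.01/(0.950−0.177)](e^(−0.177×0.489) − e^(−0.950×0.489)) + 2.270 e^(−0.950×0.489)
= 5.497 × (0.9171 − 0.6284) + 2.270 × 0.6284 = 3.013 mg/L.
DO = 9.95 − 3.013 = 6.937 mg/L.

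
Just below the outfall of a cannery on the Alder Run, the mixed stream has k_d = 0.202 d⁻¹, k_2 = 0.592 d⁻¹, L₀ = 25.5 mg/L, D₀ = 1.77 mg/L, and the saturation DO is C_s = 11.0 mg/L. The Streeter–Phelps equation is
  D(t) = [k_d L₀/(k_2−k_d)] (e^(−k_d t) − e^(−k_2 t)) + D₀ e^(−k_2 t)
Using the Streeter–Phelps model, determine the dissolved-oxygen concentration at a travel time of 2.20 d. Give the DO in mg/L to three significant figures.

DO ≈ 5.64 mg/L

k_d L₀/(k_2−k_d) = 0.202×25.5/(0.592−0.202) = 5.151/0.3900 = 13.21 mg/L.
e^(−k_d t) = e^(−0.202×2.200) = 0.6412; e^(−k_2 t) = e^(−0.592×2.200) = 0.2719.
D = 13.21 × (0.6412 − 0.2719) + 1.77 × 0.2719 = 4.878 + 0.4812 = 5.359 mg/L.
DO = C_s − D = 11.0 − 5.359 = 5.641 mg/L.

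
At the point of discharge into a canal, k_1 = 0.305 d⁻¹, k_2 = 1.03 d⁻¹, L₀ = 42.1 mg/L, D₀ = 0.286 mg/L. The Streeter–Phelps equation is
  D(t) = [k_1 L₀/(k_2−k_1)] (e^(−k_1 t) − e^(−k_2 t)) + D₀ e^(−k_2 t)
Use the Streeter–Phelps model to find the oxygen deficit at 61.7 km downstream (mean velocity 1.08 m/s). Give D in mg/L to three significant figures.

Travel time t = x/v = 61.7 km / (1.08 m/s) = 61700 m / 1.08 m/s = 57130 s = 0.6612 d.
k_1 L₀/(k_2−k_1) = 0.305×42.1/(1.03−0.305) = 12.84/0.7250 = 17.71 mg/L.
e^(−k_1 t) = e^(−0.305×0.6612) = 0.8174; e^(−k_2 t) = e^(−1.03×0.6612) = 0.5061.
D = 17.71 × (0.8174 − 0.5061) + 0.286 × 0.5061 = 5.513 + 0.1447 = 5.658 mg/L.

D ≈ 5.66 mg/L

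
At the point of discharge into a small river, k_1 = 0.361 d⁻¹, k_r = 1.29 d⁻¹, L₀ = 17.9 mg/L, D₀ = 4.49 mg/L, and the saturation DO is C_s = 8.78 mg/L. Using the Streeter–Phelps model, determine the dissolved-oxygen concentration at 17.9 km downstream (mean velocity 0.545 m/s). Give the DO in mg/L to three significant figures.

Travel time t = x/v = 17.9 km / (0.545 m/s) = 17900 m / 0.545 m/s = 32840 s = 0.3801 d.
k_1 L₀/(k_r−k_1) = 0.361×17.9/(1.29−0.361) = 6.462/0.9290 = 6.956 mg/L.
e^(−k_1 t) = e^(−0.361×0.3801) = 0.8718; e^(−k_r t) = e^(−1.29×0.3801) = 0.6124.
D = 6.956 × (0.8718 − 0.6124) + 4.49 × 0.6124 = 1.804 + 2.750 = 4.554 mg/L.
DO = C_s − D = 8.78 − 4.554 = 4.226 mg/L.

DO ≈ 4.23 mg/L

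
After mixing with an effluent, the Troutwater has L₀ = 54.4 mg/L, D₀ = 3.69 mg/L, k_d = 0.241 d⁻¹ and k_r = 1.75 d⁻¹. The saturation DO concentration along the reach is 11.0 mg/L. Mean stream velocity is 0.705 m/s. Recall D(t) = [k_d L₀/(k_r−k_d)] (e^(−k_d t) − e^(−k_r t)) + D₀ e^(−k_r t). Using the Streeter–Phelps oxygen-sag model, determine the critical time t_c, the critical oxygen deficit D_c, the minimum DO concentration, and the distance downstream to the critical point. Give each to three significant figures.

t_c ≈ 0.947 d; D_c ≈ 5.96 mg/L; min DO ≈ 5.04 mg/L; x_c ≈ 57.7 km

With k_r/k_d = 7.261 and 1 − D₀(k_r−k_d)/(k_d L₀) = 0.5753,
t_c = ln(7.261 × 0.5753) / (1.75 − 0.241) = ln(4.177) / 1.509 = 1.430/1.509 = 0.9474 d.
D_c = (k_d/k_r) L₀ e^(−k_d t_c) = (0.241/1.75) × 54.4 × e^(−0.241×0.9474) = 0.1377 × 54.4 × 0.7959 = 5.962 mg/L.
Minimum DO = C_s − D_c = 11.0 − 5.962 = 5.038 mg/L.
x_c = v t_c = 0.705 m/s × 0.9474 d × 86400 s/d = 57710 m ≈ 57.7 km.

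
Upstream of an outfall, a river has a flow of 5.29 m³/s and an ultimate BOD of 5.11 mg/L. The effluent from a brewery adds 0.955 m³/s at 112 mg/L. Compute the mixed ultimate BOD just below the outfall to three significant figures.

Flow-weighted mixing: C = (Q_r C_r + Q_w C_w)/(Q_r + Q_w)
= (5.29×5.11 + 0.955×112)/(5.29 + 0.955) = 134.0/6.245 = 21.46 mg/L.

21.5 mg/L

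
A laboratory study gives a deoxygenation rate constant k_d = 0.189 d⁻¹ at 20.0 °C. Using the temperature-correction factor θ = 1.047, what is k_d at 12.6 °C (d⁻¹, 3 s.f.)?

k_d ≈ 0.135 d⁻¹

k_d(T₂) = k_d(T₁) · θ^(T₂−T₁) = 0.189 × 1.047^(12.6−20.0)
= 0.189 × 1.047^-7.40 = 0.189 × 0.7119 = 0.1345 d⁻¹.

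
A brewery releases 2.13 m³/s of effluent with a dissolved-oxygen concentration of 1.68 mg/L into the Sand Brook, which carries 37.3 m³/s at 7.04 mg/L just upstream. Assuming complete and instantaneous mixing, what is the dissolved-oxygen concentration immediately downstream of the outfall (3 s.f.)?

6.75 mg/L

Flow-weighted mixing: C = (Q_r C_r + Q_w C_w)/(Q_r + Q_w)
= (37.3×7.04 + 2.13×1.68)/(37.3 + 2.13) = 266.2/39.43 = 6.750 mg/L.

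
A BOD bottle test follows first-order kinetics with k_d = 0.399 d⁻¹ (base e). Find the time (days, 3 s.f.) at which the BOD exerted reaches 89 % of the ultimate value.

t ≈ 5.53 d

y/L₀ = 1 − e^(−k_d t) = 0.89 ⇒ e^(−k_d t) = 0.110
t = −ln(0.110) / 0.399 = 2.207 / 0.399 = 5.532 d.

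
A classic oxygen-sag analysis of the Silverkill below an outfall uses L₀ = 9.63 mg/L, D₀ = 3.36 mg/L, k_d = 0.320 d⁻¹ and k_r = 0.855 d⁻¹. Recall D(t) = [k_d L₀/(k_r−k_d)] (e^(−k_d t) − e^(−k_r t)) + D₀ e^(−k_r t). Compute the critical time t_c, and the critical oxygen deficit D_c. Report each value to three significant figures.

t_c ≈ 0.201 d; D_c ≈ 3.38 mg/L

t_c = [1/(k_r−k_d)] ln[(k_r/k_d)(1 − D₀(k_r−k_d)/(k_d L₀))]
= [1/(0.855−0.320)] ln[(0.855/0.320)(1 − 3.36×0.5350/(0.320×9.63))]
= (1/0.5350) ln[2.672 × 0.4167] = 1.869 × ln(1.113) = 1.869 × 0.1073 = 0.2006 d.
L(t_c) = L₀ e^(−k_d t_c) = 9.63 × 0.9378 = 9.031 mg/L, and at the critical point k_r D_c = k_d L, so D_c = (0.320/0.855) × 9.031 = 3.380 mg/L.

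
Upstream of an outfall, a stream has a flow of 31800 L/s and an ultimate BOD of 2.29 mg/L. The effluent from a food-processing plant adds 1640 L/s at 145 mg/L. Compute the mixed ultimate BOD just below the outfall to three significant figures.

9.29 mg/L

Flow-weighted mixing: C = (Q_r C_r + Q_w C_w)/(Q_r + Q_w)
= (31800×2.29 + 1640×145)/(31800 + 1640) = 310600/33440 = 9.289 mg/L.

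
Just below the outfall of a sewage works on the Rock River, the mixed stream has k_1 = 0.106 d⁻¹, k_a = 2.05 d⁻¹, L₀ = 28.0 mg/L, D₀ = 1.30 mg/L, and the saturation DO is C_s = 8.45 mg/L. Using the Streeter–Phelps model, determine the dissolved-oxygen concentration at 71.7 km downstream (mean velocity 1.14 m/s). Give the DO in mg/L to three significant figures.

DO ≈ 7.09 mg/L

Travel time t = x/v = 71.7 km / (1.14 m/s) = 71700 m / 1.14 m/s = 62890 s = 0.7279 d.
k_1 L₀/(k_a−k_1) = 0.106×28.0/(2.05−0.106) = 2.968/1.944 = 1.527 mg/L.
e^(−k_1 t) = e^(−0.106×0.7279) = 0.9257; e^(−k_a t) = e^(−2.05×0.7279) = 0.2249.
D = 1.527 × (0.9257 − 0.2249) + 1.30 × 0.2249 = 1.070 + 0.2923 = 1.362 mg/L.
DO = C_s − D = 8.45 − 1.362 = 7.088 mg/L.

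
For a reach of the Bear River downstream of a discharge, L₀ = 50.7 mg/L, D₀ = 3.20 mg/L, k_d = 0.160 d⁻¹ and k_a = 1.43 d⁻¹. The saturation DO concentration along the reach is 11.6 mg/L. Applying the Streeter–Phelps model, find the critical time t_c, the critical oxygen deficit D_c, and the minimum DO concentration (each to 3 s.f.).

t_c ≈ 1.18 d; D_c ≈ 4.70 mg/L; min DO ≈ 6.90 mg/L

At the critical point dD/dt = 0, so k_d L₀ e^(−k_d t) = k_a D. Substituting D(t) from the Streeter–Phelps equation and solving for t gives
t_c = ln[(k_a/k_d)(1 − D₀(k_a−k_d)/(k_d L₀))] / (k_a−k_d).
Here k_a−k_d = 1.270 d⁻¹ and 1 − D₀(k_a−k_d)/(k_d L₀) = 1 − 3.20×1.270/(0.160×50.7) = 0.4990, so
t_c = ln(8.938 × 0.4990) / 1.270 = 1.495 / 1.270 = 1.177 d.
D_c = (k_d/k_a) L₀ e^(−k_d t_c) = (0.160/1.43) × 50.7 × e^(−0.160×1.177) = 0.1119 × 50.7 × 0.8283 = 4.699 mg/L.
Minimum DO = C_s − D_c = 11.6 − 4.699 = 6.901 mg/L.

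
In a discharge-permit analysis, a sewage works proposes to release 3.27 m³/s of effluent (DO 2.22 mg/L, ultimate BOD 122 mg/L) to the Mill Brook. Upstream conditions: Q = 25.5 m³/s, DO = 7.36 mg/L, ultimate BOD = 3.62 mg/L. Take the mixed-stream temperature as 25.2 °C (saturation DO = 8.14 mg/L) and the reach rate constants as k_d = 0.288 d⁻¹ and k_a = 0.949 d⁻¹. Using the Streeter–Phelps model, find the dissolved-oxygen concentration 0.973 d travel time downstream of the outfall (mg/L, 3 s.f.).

Mixed DO = (25.5×7.36 + 3.27×2.22)/(25.5+3.27) = 194.9/28.77 = 6.776 mg/L.
Mixed L₀ = (25.5×3.62 + 3.27×122)/(28.77) = 491.2/28.77 = 17.08 mg/L.
Initial deficit D₀ = C_s − DO₀ = 8.14 − 6.776 = 1.364 mg/L.
D(0.973) = [0.288×17.08/(0.949−0.288)](e^(−0.288×0.973) − e^(−0.949×0.973)) + 1.364 e^(−0.949×0.973)
= 7.440 × (0.7556 − 0.3972) + 1.364 × 0.3972 = 3.208 mg/L.
DO = 8.14 − 3.208 = 4.932 mg/L.

DO ≈ 4.93 mg/L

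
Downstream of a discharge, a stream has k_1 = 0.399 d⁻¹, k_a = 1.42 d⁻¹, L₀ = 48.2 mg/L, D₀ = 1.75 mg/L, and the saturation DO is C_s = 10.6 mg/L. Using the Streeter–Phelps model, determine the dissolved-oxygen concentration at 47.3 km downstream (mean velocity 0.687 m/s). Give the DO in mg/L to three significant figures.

Travel time t = x/v = 47.3 km / (0.687 m/s) = 47300 m / 0.687 m/s = 68850 s = 0.7969 d.
k_1 L₀/(k_a−k_1) = 0.399×48.2/(1.42−0.399) = 19.23/1.021 = 18.84 mg/L.
e^(−k_1 t) = e^(−0.399×0.7969) = 0.7276; e^(−k_a t) = e^(−1.42×0.7969) = 0.3225.
D = 18.84 × (0.7276 − 0.3225) + 1.75 × 0.3225 = 7.631 + 0.5644 = 8.195 mg/L.
DO = C_s − D = 10.6 − 8.195 = 2.405 mg/L.

DO ≈ 2.40 mg/L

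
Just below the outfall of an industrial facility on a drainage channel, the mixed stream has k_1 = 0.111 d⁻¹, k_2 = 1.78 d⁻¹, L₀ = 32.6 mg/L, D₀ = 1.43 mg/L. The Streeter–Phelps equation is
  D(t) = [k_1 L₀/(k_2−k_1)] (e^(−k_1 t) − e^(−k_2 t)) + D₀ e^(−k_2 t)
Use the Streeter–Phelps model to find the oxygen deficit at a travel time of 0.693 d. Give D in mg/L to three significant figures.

k_1 L₀/(k_2−k_1) = 0.111×32.6/(1.78−0.111) = 3.619/1.669 = 2.168 mg/L.
e^(−k_1 t) = e^(−0.111×0.6930) = 0.9260; e^(−k_2 t) = e^(−1.78×0.6930) = 0.2913.
D = 2.168 × (0.9260 − 0.2913) + 1.43 × 0.2913 = 1.376 + 0.4165 = 1.793 mg/L.

D ≈ 1.79 mg/L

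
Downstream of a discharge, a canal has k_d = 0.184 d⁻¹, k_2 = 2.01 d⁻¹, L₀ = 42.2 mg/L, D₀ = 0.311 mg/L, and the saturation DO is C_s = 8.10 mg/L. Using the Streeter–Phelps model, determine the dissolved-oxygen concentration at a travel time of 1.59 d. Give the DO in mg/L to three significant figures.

DO ≈ 5.09 mg/L

k_d L₀/(k_2−k_d) = 0.184×42.2/(2.01−0.184) = 7.765/1.826 = 4.252 mg/L.
e^(−k_d t) = e^(−0.184×1.590) = 0.7464; e^(−k_2 t) = e^(−2.01×1.590) = 0.04093.
D = 4.252 × (0.7464 − 0.04093) + 0.311 × 0.04093 = 3.000 + 0.01273 = 3.012 mg/L.
DO = C_s − D = 8.10 − 3.012 = 5.088 mg/L.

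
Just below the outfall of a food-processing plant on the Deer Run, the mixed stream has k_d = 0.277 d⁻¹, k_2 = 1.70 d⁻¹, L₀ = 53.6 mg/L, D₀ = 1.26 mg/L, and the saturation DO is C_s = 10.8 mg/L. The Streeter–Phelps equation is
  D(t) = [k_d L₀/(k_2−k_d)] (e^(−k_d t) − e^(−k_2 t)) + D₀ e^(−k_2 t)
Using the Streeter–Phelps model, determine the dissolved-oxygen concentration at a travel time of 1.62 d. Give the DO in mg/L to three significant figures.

k_d L₀/(k_2−k_d) = 0.277×53.6/(1.70−0.277) = 14.85/1.423 = 10.43 mg/L.
e^(−k_d t) = e^(−0.277×1.620) = 0.6384; e^(−k_2 t) = e^(−1.70×1.620) = 0.06367.
D = 10.43 × (0.6384 − 0.06367) + 1.26 × 0.06367 = 5.997 + 0.08023 = 6.077 mg/L.
DO = C_s − D = 10.8 − 6.077 = 4.723 mg/L.

DO ≈ 4.72 mg/L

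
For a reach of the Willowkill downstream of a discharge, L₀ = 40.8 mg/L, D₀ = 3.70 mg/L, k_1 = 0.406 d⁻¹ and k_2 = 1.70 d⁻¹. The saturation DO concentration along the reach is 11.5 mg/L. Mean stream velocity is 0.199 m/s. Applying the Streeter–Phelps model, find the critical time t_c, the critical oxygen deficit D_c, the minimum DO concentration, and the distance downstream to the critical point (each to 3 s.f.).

t_c ≈ 0.843 d; D_c ≈ 6.92 mg/L; min DO ≈ 4.58 mg/L; x_c ≈ 14.5 km

t_c = [1/(k_2−k_1)] ln[(k_2/k_1)(1 − D₀(k_2−k_1)/(k_1 L₀))]
= [1/(1.70−0.406)] ln[(1.70/0.406)(1 − 3.70×1.294/(0.406×40.8))]
= (1/1.294) ln[4.187 × 0.7110] = 0.7728 × ln(2.977) = 0.7728 × 1.091 = 0.8430 d.
L(t_c) = L₀ e^(−k_1 t_c) = 40.8 × 0.7102 = 28.97 mg/L, and at the critical point k_2 D_c = k_1 L, so D_c = (0.406/1.70) × 28.97 = 6.920 mg/L.
Minimum DO = C_s − D_c = 11.5 − 6.920 = 4.580 mg/L.
x_c = v t_c = 0.199 m/s × 0.8430 d × 86400 s/d = 14490 m ≈ 14.5 km.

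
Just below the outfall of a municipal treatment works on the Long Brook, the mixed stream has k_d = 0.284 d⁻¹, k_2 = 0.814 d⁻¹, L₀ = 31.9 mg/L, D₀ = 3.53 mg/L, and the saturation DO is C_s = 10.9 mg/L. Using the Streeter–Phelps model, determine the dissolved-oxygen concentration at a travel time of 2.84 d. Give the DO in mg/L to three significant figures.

DO ≈ 4.61 mg/L

k_d L₀/(k_2−k_d) = 0.284×31.9/(0.814−0.284) = 9.060/0.5300 = 17.09 mg/L.
e^(−k_d t) = e^(−0.284×2.840) = 0.4464; e^(−k_2 t) = e^(−0.814×2.840) = 0.09909.
D = 17.09 × (0.4464 − 0.09909) + 3.53 × 0.09909 = 5.937 + 0.3498 = 6.286 mg/L.
DO = C_s − D = 10.9 − 6.286 = 4.614 mg/L.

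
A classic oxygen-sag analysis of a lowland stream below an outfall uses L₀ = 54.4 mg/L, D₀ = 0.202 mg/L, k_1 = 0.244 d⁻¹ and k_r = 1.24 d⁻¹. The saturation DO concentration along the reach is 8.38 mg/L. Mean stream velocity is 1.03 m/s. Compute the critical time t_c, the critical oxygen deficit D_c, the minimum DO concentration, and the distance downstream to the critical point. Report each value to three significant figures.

t_c ≈ 1.62 d; D_c ≈ 7.21 mg/L; min DO ≈ 1.17 mg/L; x_c ≈ 144 km

t_c = [1/(k_r−k_1)] ln[(k_r/k_1)(1 − D₀(k_r−k_1)/(k_1 L₀))]
= [1/(1.24−0.244)] ln[(1.24/0.244)(1 − 0.202×0.9960/(0.244×54.4))]
= (1/0.9960) ln[5.082 × 0.9848] = 1.004 × ln(5.005) = 1.004 × 1.610 = 1.617 d.
D_c = (k_1/k_r) L₀ e^(−k_1 t_c) = (0.244/1.24) × 54.4 × e^(−0.244×1.617) = 0.1968 × 54.4 × 0.6740 = 7.215 mg/L.
Minimum DO = C_s − D_c = 8.38 − 7.215 = 1.165 mg/L.
x_c = v t_c = 1.03 m/s × 1.617 d × 86400 s/d = 143900 m ≈ 144 km.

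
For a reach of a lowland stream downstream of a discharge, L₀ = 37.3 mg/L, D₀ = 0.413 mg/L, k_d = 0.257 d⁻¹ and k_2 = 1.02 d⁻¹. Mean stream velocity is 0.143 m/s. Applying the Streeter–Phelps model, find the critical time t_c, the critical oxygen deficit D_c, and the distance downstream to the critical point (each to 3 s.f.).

At the critical point dD/dt = 0, so k_d L₀ e^(−k_d t) = k_2 D. Substituting D(t) from the Streeter–Phelps equation and solving for t gives
t_c = ln[(k_2/k_d)(1 − D₀(k_2−k_d)/(k_d L₀))] / (k_2−k_d).
Here k_2−k_d = 0.7630 d⁻¹ and 1 − D₀(k_2−k_d)/(k_d L₀) = 1 − 0.413×0.7630/(0.257×37.3) = 0.9671, so
t_c = ln(3.969 × 0.9671) / 0.7630 = 1.345 / 0.7630 = 1.763 d.
D_c = (k_d/k_2) L₀ e^(−k_d t_c) = (0.257/1.02) × 37.3 × e^(−0.257×1.763) = 0.2520 × 37.3 × 0.6357 = 5.974 mg/L.
x_c = v t_c = 0.143 m/s × 1.763 d × 86400 s/d = 21780 m ≈ 21.8 km.

t_c ≈ 1.76 d; D_c ≈ 5.97 mg/L; x_c ≈ 21.8 km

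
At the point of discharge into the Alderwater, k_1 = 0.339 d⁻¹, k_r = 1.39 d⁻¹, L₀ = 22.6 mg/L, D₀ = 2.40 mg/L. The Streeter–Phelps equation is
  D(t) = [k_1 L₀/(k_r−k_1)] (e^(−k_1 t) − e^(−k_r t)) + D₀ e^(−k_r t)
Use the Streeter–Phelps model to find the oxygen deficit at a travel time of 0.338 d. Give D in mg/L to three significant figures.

D ≈ 3.44 mg/L

k_1 L₀/(k_r−k_1) = 0.339×22.6/(1.39−0.339) = 7.661/1.051 = 7.290 mg/L.
e^(−k_1 t) = e^(−0.339×0.3380) = 0.8917; e^(−k_r t) = e^(−1.39×0.3380) = 0.6251.
D = 7.290 × (0.8917 − 0.6251) + 2.40 × 0.6251 = 1.944 + 1.500 = 3.444 mg/L.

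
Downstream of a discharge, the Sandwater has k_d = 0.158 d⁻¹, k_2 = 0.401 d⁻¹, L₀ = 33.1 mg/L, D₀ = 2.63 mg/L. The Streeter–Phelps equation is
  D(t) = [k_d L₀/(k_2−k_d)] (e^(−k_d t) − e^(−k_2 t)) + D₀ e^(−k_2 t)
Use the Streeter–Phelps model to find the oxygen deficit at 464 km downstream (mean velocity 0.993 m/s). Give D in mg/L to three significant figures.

D ≈ 7.00 mg/L

Travel time t = x/v = 464 km / (0.993 m/s) = 464000 m / 0.993 m/s = 467300 s = 5.408 d.
k_d L₀/(k_2−k_d) = 0.158×33.1/(0.401−0.158) = 5.230/0.2430 = 21.52 mg/L.
e^(−k_d t) = e^(−0.158×5.408) = 0.4255; e^(−k_2 t) = e^(−0.401×5.408) = 0.1143.
D = 21.52 × (0.4255 − 0.1143) + 2.63 × 0.1143 = 6.697 + 0.3007 = 6.998 mg/L.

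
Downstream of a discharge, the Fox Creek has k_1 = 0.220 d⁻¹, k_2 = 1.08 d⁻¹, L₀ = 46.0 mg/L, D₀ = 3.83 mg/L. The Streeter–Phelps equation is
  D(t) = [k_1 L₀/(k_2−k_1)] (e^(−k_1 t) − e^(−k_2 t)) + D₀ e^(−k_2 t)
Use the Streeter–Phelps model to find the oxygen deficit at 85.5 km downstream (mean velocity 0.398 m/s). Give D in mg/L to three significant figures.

Travel time t = x/v = 85.5 km / (0.398 m/s) = 85500 m / 0.398 m/s = 214800 s = 2.486 d.
k_1 L₀/(k_2−k_1) = 0.220×46.0/(1.08−0.220) = 10.12/0.8600 = 11.77 mg/L.
e^(−k_1 t) = e^(−0.220×2.486) = 0.5787; e^(−k_2 t) = e^(−1.08×2.486) = 0.06820.
D = 11.77 × (0.5787 − 0.06820) + 3.83 × 0.06820 = 6.007 + 0.2612 = 6.268 mg/L.

D ≈ 6.27 mg/L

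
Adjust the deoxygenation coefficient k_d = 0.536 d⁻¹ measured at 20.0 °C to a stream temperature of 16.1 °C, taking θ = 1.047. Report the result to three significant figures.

k_d(T₂) = k_d(T₁) · θ^(T₂−T₁) = 0.536 × 1.047^(16.1−20.0)
= 0.536 × 1.047^-3.90 = 0.536 × 0.8360 = 0.4481 d⁻¹.

k_d ≈ 0.448 d⁻¹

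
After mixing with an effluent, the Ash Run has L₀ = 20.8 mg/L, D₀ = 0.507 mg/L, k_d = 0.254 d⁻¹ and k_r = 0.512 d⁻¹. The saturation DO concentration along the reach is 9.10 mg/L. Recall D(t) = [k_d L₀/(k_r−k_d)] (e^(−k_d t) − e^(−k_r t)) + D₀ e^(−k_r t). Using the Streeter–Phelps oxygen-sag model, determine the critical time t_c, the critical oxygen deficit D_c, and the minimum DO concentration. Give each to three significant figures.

t_c ≈ 2.62 d; D_c ≈ 5.30 mg/L; min DO ≈ 3.80 mg/L

t_c = [1/(k_r−k_d)] ln[(k_r/k_d)(1 − D₀(k_r−k_d)/(k_d L₀))]
= [1/(0.512−0.254)] ln[(0.512/0.254)(1 − 0.507×0.2580/(0.254×20.8))]
= (1/0.2580) ln[2.016 × 0.9752] = 3.876 × ln(1.966) = 3.876 × 0.6759 = 2.620 d.
D_c = (k_d/k_r) L₀ e^(−k_d t_c) = (0.254/0.512) × 20.8 × e^(−0.254×2.620) = 0.4961 × 20.8 × 0.5140 = 5.304 mg/L.
Minimum DO = C_s − D_c = 9.10 − 5.304 = 3.796 mg/L.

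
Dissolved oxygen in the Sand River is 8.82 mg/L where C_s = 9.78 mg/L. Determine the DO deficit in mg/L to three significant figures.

D = C_s − C = 9.78 − 8.82 = 0.960 mg/L.

D ≈ 0.960 mg/L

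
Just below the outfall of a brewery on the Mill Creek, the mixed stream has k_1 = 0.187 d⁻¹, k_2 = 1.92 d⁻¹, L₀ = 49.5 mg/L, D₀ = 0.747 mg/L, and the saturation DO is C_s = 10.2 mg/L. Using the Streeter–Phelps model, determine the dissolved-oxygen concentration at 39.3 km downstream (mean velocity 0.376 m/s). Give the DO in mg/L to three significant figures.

Travel time t = x/v = 39.3 km / (0.376 m/s) = 39300 m / 0.376 m/s = 104500 s = 1.210 d.
k_1 L₀/(k_2−k_1) = 0.187×49.5/(1.92−0.187) = 9.257/1.733 = 5.341 mg/L.
e^(−k_1 t) = e^(−0.187×1.210) = 0.7975; e^(−k_2 t) = e^(−1.92×1.210) = 0.09801.
D = 5.341 × (0.7975 − 0.09801) + 0.747 × 0.09801 = 3.736 + 0.07321 = 3.810 mg/L.
DO = C_s − D = 10.2 − 3.810 = 6.390 mg/L.

DO ≈ 6.39 mg/L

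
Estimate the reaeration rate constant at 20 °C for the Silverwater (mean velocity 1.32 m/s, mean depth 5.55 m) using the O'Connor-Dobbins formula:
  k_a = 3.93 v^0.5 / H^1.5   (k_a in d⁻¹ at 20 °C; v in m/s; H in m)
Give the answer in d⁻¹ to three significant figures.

k_a = 3.93 × 1.32^0.5 / 5.55^1.5 = 3.93 × 1.149 / 13.07 = 0.3453 d⁻¹.

k_a ≈ 0.345 d⁻¹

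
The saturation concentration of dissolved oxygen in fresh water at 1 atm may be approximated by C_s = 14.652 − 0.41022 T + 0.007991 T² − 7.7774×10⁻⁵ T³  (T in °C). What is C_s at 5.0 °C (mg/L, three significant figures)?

C_s ≈ 12.8 mg/L

C_s = 14.652 − 0.41022×5.0 + 0.007991×5.0² − 7.7774×10⁻⁵×5.0³ = 12.79 mg/L.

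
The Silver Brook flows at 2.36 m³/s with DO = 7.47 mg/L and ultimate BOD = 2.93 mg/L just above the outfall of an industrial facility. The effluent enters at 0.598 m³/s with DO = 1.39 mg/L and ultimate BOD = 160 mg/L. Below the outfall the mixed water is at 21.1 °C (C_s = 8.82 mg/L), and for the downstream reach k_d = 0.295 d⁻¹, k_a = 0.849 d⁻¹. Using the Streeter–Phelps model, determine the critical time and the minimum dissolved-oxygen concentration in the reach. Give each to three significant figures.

Mixed DO = (2.36×7.47 + 0.598×1.39)/(2.36+0.598) = 18.46/2.958 = 6.241 mg/L.
Mixed L₀ = (2.36×2.93 + 0.598×160)/(2.958) = 102.6/2.958 = 34.68 mg/L.
Initial deficit D₀ = C_s − DO₀ = 8.82 − 6.241 = 2.579 mg/L.
t_c = (1/0.5540) ln[(0.849/0.295)(1 − 2.579×0.5540/(0.295×34.68))] = 1.805 × ln(2.476) = 1.637 d.
D_c = (0.295/0.849) × 34.68 × e^(−0.295×1.637) = 0.3475 × 34.68 × 0.6171 = 7.436 mg/L.
Minimum DO = 8.82 − 7.436 = 1.384 mg/L.

t_c ≈ 1.64 d; minimum DO ≈ 1.38 mg/L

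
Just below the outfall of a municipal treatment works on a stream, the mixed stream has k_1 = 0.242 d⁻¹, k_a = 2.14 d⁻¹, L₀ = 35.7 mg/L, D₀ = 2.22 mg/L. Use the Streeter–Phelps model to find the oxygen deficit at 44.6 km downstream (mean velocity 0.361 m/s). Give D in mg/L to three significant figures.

D ≈ 3.11 mg/L

Travel time t = x/v = 44.6 km / (0.361 m/s) = 44600 m / 0.361 m/s = 123500 s = 1.430 d.
k_1 L₀/(k_a−k_1) = 0.242×35.7/(2.14−0.242) = 8.639/1.898 = 4.552 mg/L.
e^(−k_1 t) = e^(−0.242×1.430) = 0.7075; e^(−k_a t) = e^(−2.14×1.430) = 0.04689.
D = 4.552 × (0.7075 − 0.04689) + 2.22 × 0.04689 = 3.007 + 0.1041 = 3.111 mg/L.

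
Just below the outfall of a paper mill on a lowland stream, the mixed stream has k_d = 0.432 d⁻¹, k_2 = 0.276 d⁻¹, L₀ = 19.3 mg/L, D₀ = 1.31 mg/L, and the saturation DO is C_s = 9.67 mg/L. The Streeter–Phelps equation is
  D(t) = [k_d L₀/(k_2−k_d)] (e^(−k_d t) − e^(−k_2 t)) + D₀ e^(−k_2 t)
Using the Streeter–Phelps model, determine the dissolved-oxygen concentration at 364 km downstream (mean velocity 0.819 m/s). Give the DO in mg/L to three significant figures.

Travel time t = x/v = 364 km / (0.819 m/s) = 364000 m / 0.819 m/s = 444400 s = 5.144 d.
k_d L₀/(k_2−k_d) = 0.432×19.3/(0.276−0.432) = 8.338/-0.1560 = -53.45 mg/L.
e^(−k_d t) = e^(−0.432×5.144) = 0.1084; e^(−k_2 t) = e^(−0.276×5.144) = 0.2418.
D = -53.45 × (0.1084 − 0.2418) + 1.31 × 0.2418 = 7.130 + 0.3167 = 7.447 mg/L.
DO = C_s − D = 9.67 − 7.447 = 2.223 mg/L.

DO ≈ 2.22 mg/L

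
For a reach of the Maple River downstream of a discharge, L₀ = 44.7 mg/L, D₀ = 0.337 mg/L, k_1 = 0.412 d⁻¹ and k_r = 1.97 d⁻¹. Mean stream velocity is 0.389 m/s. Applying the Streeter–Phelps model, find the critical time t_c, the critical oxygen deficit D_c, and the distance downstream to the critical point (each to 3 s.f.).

t_c ≈ 0.986 d; D_c ≈ 6.23 mg/L; x_c ≈ 33.1 km

At the critical point dD/dt = 0, so k_1 L₀ e^(−k_1 t) = k_r D. Substituting D(t) from the Streeter–Phelps equation and solving for t gives
t_c = ln[(k_r/k_1)(1 − D₀(k_r−k_1)/(k_1 L₀))] / (k_r−k_1).
Here k_r−k_1 = 1.558 d⁻¹ and 1 − D₀(k_r−k_1)/(k_1 L₀) = 1 − 0.337×1.558/(0.412×44.7) = 0.9715, so
t_c = ln(4.782 × 0.9715) / 1.558 = 1.536 / 1.558 = 0.9858 d.
L(t_c) = L₀ e^(−k_1 t_c) = 44.7 × 0.6662 = 29.78 mg/L, and at the critical point k_r D_c = k_1 L, so D_c = (0.412/1.97) × 29.78 = 6.228 mg/L.
x_c = v t_c = 0.389 m/s × 0.9858 d × 86400 s/d = 33130 m ≈ 33.1 km.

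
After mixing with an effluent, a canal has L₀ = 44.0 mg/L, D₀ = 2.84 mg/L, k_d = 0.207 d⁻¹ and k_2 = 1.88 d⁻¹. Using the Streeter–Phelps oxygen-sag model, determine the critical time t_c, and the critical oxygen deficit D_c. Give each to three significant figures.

t_c ≈ 0.878 d; D_c ≈ 4.04 mg/L

With k_2/k_d = 9.082 and 1 − D₀(k_2−k_d)/(k_d L₀) = 0.4783,
t_c = ln(9.082 × 0.4783) / (1.88 − 0.207) = ln(4.344) / 1.673 = 1.469/1.673 = 0.8780 d.
L(t_c) = L₀ e^(−k_d t_c) = 44.0 × 0.8338 = 36.69 mg/L, and at the critical point k_2 D_c = k_d L, so D_c = (0.207/1.88) × 36.69 = 4.040 mg/L.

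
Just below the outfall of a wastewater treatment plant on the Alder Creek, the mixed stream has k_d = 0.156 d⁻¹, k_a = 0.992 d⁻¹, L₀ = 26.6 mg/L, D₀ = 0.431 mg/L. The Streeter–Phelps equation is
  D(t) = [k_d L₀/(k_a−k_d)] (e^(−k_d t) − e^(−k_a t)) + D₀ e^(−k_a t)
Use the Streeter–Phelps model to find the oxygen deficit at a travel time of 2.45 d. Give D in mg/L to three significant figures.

k_d L₀/(k_a−k_d) = 0.156×26.6/(0.992−0.156) = 4.150/0.8360 = 4.964 mg/L.
e^(−k_d t) = e^(−0.156×2.450) = 0.6824; e^(−k_a t) = e^(−0.992×2.450) = 0.08800.
D = 4.964 × (0.6824 − 0.08800) + 0.431 × 0.08800 = 2.950 + 0.03793 = 2.988 mg/L.

D ≈ 2.99 mg/L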